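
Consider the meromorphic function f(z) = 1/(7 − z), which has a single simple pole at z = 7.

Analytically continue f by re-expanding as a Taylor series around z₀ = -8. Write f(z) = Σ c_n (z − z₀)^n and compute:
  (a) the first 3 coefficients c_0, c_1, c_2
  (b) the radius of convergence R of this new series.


Let w = z − z₀, so z = z₀ + w.
Then 7 − z = 7 − (z₀ + w) = (7 − z₀) − w = 15 − w.
f(z) = 1/(15 − w) = (1/(15)) · 1/(1 − w/(15)) = Σ_{n≥0} w^n / (15)^(n+1).
So c_n = 1/(15)^(n+1):
  c_0 = 1/(15)^1 = 1/15.
  c_1 = 1/(15)^2 = 1/225.
  c_2 = 1/(15)^3 = 1/3375.
The series is valid for |w/d| < 1, i.e. |z − z₀| < |d|.
Radius of convergence: R = |7 − z₀| = |15| = 15 (distance from z₀ to the singularity z = 7).

c_0 = 1/15, c_1 = 1/225, c_2 = 1/3375; R = 15.


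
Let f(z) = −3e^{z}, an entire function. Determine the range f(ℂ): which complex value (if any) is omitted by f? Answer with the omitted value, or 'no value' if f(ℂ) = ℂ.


Little Picard bounds the complement of f(ℂ) to at most one point.
e^{z} is never zero on ℂ, so -3·e^{z} takes every value in ℂ ∖ {0}. Adding 0 shifts the range to ℂ ∖ {0}. Thus f omits exactly the value 0.

Omitted value: 0.


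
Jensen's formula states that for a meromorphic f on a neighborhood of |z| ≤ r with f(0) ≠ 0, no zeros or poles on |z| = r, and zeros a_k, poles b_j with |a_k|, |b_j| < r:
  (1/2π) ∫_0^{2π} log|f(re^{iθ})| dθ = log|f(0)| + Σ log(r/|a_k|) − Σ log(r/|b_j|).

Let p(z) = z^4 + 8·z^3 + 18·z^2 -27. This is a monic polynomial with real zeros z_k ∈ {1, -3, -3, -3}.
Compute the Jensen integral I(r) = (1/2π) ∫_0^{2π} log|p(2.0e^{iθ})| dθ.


Zeros: -3, -3, -3, 1; r = 2.0.
Inside |z| < r: 1. Outside (|z| ≥ r): -3, -3, -3.
p(0) = -27, so log|p(0)| = log(27) = 3.2958.
Apply Jensen: I(r) = log|p(0)| + Σ_k log(r/|z_k|), summed over zeros inside |z| < r.
  log(r/|z_k|) for z_k = 1: log(2.0/1) = 0.6931
  Outside zeros (-3, -3, -3) contribute nothing to the Jensen sum.
Sum over inside zeros: 0.6931.
I(r) = log|p(0)| + (inside sum) = 3.2958 + 0.6931 = 3.9890.
Note: since some zeros are outside |z| ≤ r, the simplified n·log(r) form does NOT apply — only the inside zeros contribute.

I(r) ≈ 3.9890.


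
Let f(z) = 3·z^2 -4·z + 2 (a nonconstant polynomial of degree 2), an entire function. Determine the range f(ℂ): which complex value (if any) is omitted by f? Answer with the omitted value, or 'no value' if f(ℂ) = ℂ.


Little Picard bounds the complement of f(ℂ) to at most one point.
For every w ∈ ℂ, the equation p(z) − w = 0 is a nonconstant polynomial in z and hence has at least one root by the fundamental theorem of algebra. So p is surjective onto ℂ, omitting no value.

Omitted value: no value.


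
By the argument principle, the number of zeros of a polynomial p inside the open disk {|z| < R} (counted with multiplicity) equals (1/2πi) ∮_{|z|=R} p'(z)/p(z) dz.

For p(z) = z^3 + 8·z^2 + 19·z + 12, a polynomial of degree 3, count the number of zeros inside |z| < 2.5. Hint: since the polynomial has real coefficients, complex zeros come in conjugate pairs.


The zeros of p are: -4, -1, -3.
Their magnitudes are: 4, 1, 3.
Zeros with |z| < R = 2.5: -1.
Count = 1.
By the argument principle, (1/2πi) ∮_{|z|=R} p'(z)/p(z) dz equals exactly this count.

Number of zeros inside |z| < 2.5: 1.


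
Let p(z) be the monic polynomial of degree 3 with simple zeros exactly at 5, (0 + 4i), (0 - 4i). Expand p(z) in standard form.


The polynomial is p(z) = ∏_{α ∈ S} (z − α), where S = {5, (0 + 4i), (0 - 4i)}.
Expanding the product yields: p(z) = z^3 -5·z^2 + 16·z -80.
Note conjugate pairs combine to real quadratics: (z − (0+4i))(z − (0−4i)) = z² + 16.
The resulting polynomial has degree 3 and real coefficients as required.

p(z) = z^3 -5·z^2 + 16·z -80.


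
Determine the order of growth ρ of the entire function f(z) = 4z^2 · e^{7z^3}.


M(r) = max_{|z|=r} |4|·|z|^2·|e^{7z^3}| = 4·r^2 · e^{7r^3} (the factors attain their maxima compatibly on |z|=r). Then log M(r) = log 4 + 2·log r + 7r^3, dominated by the last term, so log log M(r) ~ 3·log r. The polynomial factor 4z^2 contributes only a log r term and does not affect the order. ρ = 3.
Therefore ρ = 3.

Order ρ = 3.


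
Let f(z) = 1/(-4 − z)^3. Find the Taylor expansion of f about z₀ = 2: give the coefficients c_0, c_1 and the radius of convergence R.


Let w = z − z₀, so z = z₀ + w.
Then -4 − z = -4 − (z₀ + w) = (-4 − z₀) − w = -6 − w.
f(z) = 1/(-6 − w)^3 = (1/(-6)^3) · (1 − w/(-6))^{−3}.
By the binomial series (1−u)^{−3} = Σ_{n≥0} C(n+2, 2) u^n for |u|<1, with u = w/(-6):
  c_n = C(n+2, 2) / (-6)^(n+3).
  c_0 = 1/(-6)^3 = -1/216.
  c_1 = 3/(-6)^4 = 1/432.
The series is valid for |w/d| < 1, i.e. |z − z₀| < |d|.
Radius of convergence: R = |-4 − z₀| = |-6| = 6 (distance from z₀ to the singularity z = -4).

c_0 = -1/216, c_1 = 1/432; R = 6.


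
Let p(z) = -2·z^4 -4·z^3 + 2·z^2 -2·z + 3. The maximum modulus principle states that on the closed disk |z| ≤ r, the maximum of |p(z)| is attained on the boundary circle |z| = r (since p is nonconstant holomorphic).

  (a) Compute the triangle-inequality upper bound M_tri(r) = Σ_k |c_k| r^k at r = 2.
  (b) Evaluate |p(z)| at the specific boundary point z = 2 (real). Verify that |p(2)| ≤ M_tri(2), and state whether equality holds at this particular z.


Coefficients: c_0 = 3, c_1 = -2, c_2 = 2, c_3 = -4, c_4 = -2. Radius r = 2.
Part (a). Triangle bound: M_tri(r) = Σ_k |c_k| r^k
  = |3|·2^0 + |-2|·2^1 + |2|·2^2 + |-4|·2^3 + |-2|·2^4
  = 3 + 4 + 8 + 32 + 32 = 79.
This bounds M(r) := max_{|z|=r} |p(z)| from above; equality holds iff all terms c_k z^k can be made to align in phase at a single z on |z|=r.
Part (b). At z = 2 (real, on the circle |z| = r):
  p(2) = (3)·2^0 + (-2)·2^1 + (2)·2^2 + (-4)·2^3 + (-2)·2^4 = -57.
  |p(2)| = 57.
Check: |p(2)| = 57 ≤ 79 = M_tri(2). ✓ Equality does not hold at z = 2 (the coefficients have mixed signs, so the terms do not all align in phase there).

M_tri(2) = 79; |p(2)| = 57; equality at z=2: no.


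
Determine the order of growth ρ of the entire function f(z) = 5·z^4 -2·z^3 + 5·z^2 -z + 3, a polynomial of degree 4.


|f(z)| ≤ Σ|c_k|·r^k = O(r^4) as r → ∞. Polynomial growth is O(e^{r^ε}) for every ε > 0 (since r^4/e^{r^ε} → 0), so ρ ≤ ε for all ε > 0, i.e. ρ = 0. Every nonconstant polynomial has order 0.
Therefore ρ = 0.

Order ρ = 0.


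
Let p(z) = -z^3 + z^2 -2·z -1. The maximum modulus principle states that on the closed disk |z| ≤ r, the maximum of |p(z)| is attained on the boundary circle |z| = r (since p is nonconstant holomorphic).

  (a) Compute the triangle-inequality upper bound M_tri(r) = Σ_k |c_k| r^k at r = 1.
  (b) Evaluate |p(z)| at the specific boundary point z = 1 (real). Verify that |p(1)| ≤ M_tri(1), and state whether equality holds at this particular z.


Coefficients: c_0 = -1, c_1 = -2, c_2 = 1, c_3 = -1. Radius r = 1.
Part (a). Triangle bound: M_tri(r) = Σ_k |c_k| r^k
  = |-1|·1^0 + |-2|·1^1 + |1|·1^2 + |-1|·1^3
  = 1 + 2 + 1 + 1 = 5.
This bounds M(r) := max_{|z|=r} |p(z)| from above; equality holds iff all terms c_k z^k can be made to align in phase at a single z on |z|=r.
Part (b). At z = 1 (real, on the circle |z| = r):
  p(1) = (-1)·1^0 + (-2)·1^1 + (1)·1^2 + (-1)·1^3 = -3.
  |p(1)| = 3.
Check: |p(1)| = 3 ≤ 5 = M_tri(1). ✓ Equality does not hold at z = 1 (the coefficients have mixed signs, so the terms do not all align in phase there).

M_tri(1) = 5; |p(1)| = 3; equality at z=1: no.


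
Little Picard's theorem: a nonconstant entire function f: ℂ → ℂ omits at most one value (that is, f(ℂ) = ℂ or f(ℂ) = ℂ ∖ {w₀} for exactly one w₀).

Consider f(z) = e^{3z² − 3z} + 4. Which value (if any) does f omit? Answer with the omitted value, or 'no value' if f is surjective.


Little Picard bounds the complement of f(ℂ) to at most one point.
The exponent g(z) = 3z² − 3z is a nonconstant polynomial, hence surjective onto ℂ. So e^{g(z)} takes every value in {e^w : w ∈ ℂ} = ℂ ∖ {0}. Adding 4 shifts the range to ℂ ∖ {4}. f omits exactly 4.

Omitted value: 4.


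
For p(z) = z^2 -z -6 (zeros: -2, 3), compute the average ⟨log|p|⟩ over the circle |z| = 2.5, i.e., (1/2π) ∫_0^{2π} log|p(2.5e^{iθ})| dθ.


Zeros: -2, 3; r = 2.5.
Inside |z| < r: -2. Outside (|z| ≥ r): 3.
p(0) = -6, so log|p(0)| = log(6) = 1.7918.
Apply Jensen: I(r) = log|p(0)| + Σ_k log(r/|z_k|), summed over zeros inside |z| < r.
  log(r/|z_k|) for z_k = -2: log(2.5/2) = 0.2231
  Outside zeros (3) contribute nothing to the Jensen sum.
Sum over inside zeros: 0.2231.
I(r) = log|p(0)| + (inside sum) = 1.7918 + 0.2231 = 2.0149.
Note: since some zeros are outside |z| ≤ r, the simplified n·log(r) form does NOT apply — only the inside zeros contribute.

I(r) ≈ 2.0149.


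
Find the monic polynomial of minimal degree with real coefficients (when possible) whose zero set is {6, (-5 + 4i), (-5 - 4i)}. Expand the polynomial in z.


The polynomial is p(z) = ∏_{α ∈ S} (z − α), where S = {6, (-5 + 4i), (-5 - 4i)}.
Expanding the product yields: p(z) = z^3 + 4·z^2 -19·z -246.
Note conjugate pairs combine to real quadratics: (z − (-5+4i))(z − (-5−4i)) = z² + 10z + 41.
The resulting polynomial has degree 3 and real coefficients as required.

p(z) = z^3 + 4·z^2 -19·z -246.


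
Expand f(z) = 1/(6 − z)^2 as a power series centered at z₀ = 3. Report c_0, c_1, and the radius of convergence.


Let w = z − z₀, so z = z₀ + w.
Then 6 − z = 6 − (z₀ + w) = (6 − z₀) − w = 3 − w.
f(z) = 1/(3 − w)^2 = (1/(3)^2) · (1 − w/(3))^{−2}.
By the binomial series (1−u)^{−2} = Σ_{n≥0} C(n+1, 1) u^n for |u|<1, with u = w/(3):
  c_n = C(n+1, 1) / (3)^(n+2).
  c_0 = 1/(3)^2 = 1/9.
  c_1 = 2/(3)^3 = 2/27.
The series is valid for |w/d| < 1, i.e. |z − z₀| < |d|.
Radius of convergence: R = |6 − z₀| = |3| = 3 (distance from z₀ to the singularity z = 6).

c_0 = 1/9, c_1 = 2/27; R = 3.


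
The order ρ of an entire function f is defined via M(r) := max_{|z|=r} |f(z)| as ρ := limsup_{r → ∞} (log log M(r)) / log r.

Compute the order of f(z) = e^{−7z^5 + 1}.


|e^{−7z^5 + 1}| = e^{Re(-7·z^5) + 1} ≤ e^{7|z|^5 + 1} = e^{7r^5 + 1} on |z| = r, so ρ ≤ 5. Choosing z on |z|=r so that -7·z^5 is real positive (always possible by picking arg z appropriately) gives |f(z)| = e^{7r^5 + 1}, matching the bound. The additive constant 1 does not affect log log M(r) ~ 5·log r. Hence ρ = 5.
Therefore ρ = 5.

Order ρ = 5.


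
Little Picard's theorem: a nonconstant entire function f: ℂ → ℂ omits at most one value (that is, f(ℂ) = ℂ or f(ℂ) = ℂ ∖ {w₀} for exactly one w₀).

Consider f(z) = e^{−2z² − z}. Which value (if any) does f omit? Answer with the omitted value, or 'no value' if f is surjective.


Little Picard bounds the complement of f(ℂ) to at most one point.
The exponent g(z) = −2z² − z is a nonconstant polynomial, hence surjective onto ℂ. So e^{g(z)} takes every value in {e^w : w ∈ ℂ} = ℂ ∖ {0}. Adding 0 shifts the range to ℂ ∖ {0}. f omits exactly 0.

Omitted value: 0.


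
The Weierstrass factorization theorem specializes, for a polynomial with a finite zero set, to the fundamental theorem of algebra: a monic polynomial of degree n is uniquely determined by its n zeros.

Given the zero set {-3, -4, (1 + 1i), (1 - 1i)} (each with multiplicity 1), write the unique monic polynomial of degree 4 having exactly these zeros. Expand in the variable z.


The polynomial is p(z) = ∏_{α ∈ S} (z − α), where S = {-3, -4, (1 + 1i), (1 - 1i)}.
Expanding the product yields: p(z) = z^4 + 5·z^3 -10·z + 24.
Note conjugate pairs combine to real quadratics: (z − (1+1i))(z − (1−1i)) = z² − 2z + 2.
The resulting polynomial has degree 4 and real coefficients as required.

p(z) = z^4 + 5·z^3 -10·z + 24.


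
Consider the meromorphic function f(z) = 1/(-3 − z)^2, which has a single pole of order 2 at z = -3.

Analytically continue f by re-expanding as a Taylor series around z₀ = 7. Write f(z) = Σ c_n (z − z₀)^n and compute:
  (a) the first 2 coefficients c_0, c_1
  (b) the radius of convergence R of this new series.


Let w = z − z₀, so z = z₀ + w.
Then -3 − z = -3 − (z₀ + w) = (-3 − z₀) − w = -10 − w.
f(z) = 1/(-10 − w)^2 = (1/(-10)^2) · (1 − w/(-10))^{−2}.
By the binomial series (1−u)^{−2} = Σ_{n≥0} C(n+1, 1) u^n for |u|<1, with u = w/(-10):
  c_n = C(n+1, 1) / (-10)^(n+2).
  c_0 = 1/(-10)^2 = 1/100.
  c_1 = 2/(-10)^3 = -1/500.
The series is valid for |w/d| < 1, i.e. |z − z₀| < |d|.
Radius of convergence: R = |-3 − z₀| = |-10| = 10 (distance from z₀ to the singularity z = -3).

c_0 = 1/100, c_1 = -1/500; R = 10.


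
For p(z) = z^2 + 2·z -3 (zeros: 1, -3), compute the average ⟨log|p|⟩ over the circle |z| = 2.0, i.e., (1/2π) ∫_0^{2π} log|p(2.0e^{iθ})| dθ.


Zeros: -3, 1; r = 2.0.
Inside |z| < r: 1. Outside (|z| ≥ r): -3.
p(0) = -3, so log|p(0)| = log(3) = 1.0986.
Apply Jensen: I(r) = log|p(0)| + Σ_k log(r/|z_k|), summed over zeros inside |z| < r.
  log(r/|z_k|) for z_k = 1: log(2.0/1) = 0.6931
  Outside zeros (-3) contribute nothing to the Jensen sum.
Sum over inside zeros: 0.6931.
I(r) = log|p(0)| + (inside sum) = 1.0986 + 0.6931 = 1.7918.
Note: since some zeros are outside |z| ≤ r, the simplified n·log(r) form does NOT apply — only the inside zeros contribute.

I(r) ≈ 1.7918.


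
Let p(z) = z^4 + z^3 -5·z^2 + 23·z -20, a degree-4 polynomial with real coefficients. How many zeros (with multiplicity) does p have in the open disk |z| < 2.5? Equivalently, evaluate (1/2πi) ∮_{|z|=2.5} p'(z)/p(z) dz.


The zeros of p are: -4, 1, (1 + 2i), (1 - 2i).
Their magnitudes are: 4, 1, 2.236, 2.236.
Zeros with |z| < R = 2.5: 1, (1 + 2i), (1 - 2i).
Count = 3.
By the argument principle, (1/2πi) ∮_{|z|=R} p'(z)/p(z) dz equals exactly this count.

Number of zeros inside |z| < 2.5: 3.


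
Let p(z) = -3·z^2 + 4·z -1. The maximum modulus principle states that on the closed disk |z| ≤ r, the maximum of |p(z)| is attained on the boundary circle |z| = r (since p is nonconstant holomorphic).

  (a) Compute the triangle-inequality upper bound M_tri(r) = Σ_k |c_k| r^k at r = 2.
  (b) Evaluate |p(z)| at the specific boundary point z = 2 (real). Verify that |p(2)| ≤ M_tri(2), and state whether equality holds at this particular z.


Coefficients: c_0 = -1, c_1 = 4, c_2 = -3. Radius r = 2.
Part (a). Triangle bound: M_tri(r) = Σ_k |c_k| r^k
  = |-1|·2^0 + |4|·2^1 + |-3|·2^2
  = 1 + 8 + 12 = 21.
This bounds M(r) := max_{|z|=r} |p(z)| from above; equality holds iff all terms c_k z^k can be made to align in phase at a single z on |z|=r.
Part (b). At z = 2 (real, on the circle |z| = r):
  p(2) = (-1)·2^0 + (4)·2^1 + (-3)·2^2 = -5.
  |p(2)| = 5.
Check: |p(2)| = 5 ≤ 21 = M_tri(2). ✓ Equality does not hold at z = 2 (the coefficients have mixed signs, so the terms do not all align in phase there).

M_tri(2) = 21; |p(2)| = 5; equality at z=2: no.


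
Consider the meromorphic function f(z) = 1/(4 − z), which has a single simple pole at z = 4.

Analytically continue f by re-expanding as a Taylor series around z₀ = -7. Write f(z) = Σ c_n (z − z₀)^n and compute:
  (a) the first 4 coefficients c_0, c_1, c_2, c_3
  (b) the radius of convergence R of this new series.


Let w = z − z₀, so z = z₀ + w.
Then 4 − z = 4 − (z₀ + w) = (4 − z₀) − w = 11 − w.
f(z) = 1/(11 − w) = (1/(11)) · 1/(1 − w/(11)) = Σ_{n≥0} w^n / (11)^(n+1).
So c_n = 1/(11)^(n+1):
  c_0 = 1/(11)^1 = 1/11.
  c_1 = 1/(11)^2 = 1/121.
  c_2 = 1/(11)^3 = 1/1331.
  c_3 = 1/(11)^4 = 1/14641.
The series is valid for |w/d| < 1, i.e. |z − z₀| < |d|.
Radius of convergence: R = |4 − z₀| = |11| = 11 (distance from z₀ to the singularity z = 4).

c_0 = 1/11, c_1 = 1/121, c_2 = 1/1331, c_3 = 1/14641; R = 11.


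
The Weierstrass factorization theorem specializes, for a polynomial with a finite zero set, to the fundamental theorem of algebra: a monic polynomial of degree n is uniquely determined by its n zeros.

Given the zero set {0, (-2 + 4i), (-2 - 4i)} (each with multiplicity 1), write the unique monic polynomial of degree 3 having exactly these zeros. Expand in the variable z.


The polynomial is p(z) = ∏_{α ∈ S} (z − α), where S = {0, (-2 + 4i), (-2 - 4i)}.
Expanding the product yields: p(z) = z^3 + 4·z^2 + 20·z.
Note conjugate pairs combine to real quadratics: (z − (-2+4i))(z − (-2−4i)) = z² + 4z + 20.
The resulting polynomial has degree 3 and real coefficients as required.

p(z) = z^3 + 4·z^2 + 20·z.


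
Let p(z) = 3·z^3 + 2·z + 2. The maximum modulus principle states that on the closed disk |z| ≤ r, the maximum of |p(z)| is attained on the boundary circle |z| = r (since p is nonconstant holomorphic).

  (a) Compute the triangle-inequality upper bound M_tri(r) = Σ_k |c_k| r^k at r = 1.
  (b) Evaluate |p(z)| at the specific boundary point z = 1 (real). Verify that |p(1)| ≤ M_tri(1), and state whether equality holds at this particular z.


Coefficients: c_0 = 2, c_1 = 2, c_2 = 0, c_3 = 3. Radius r = 1.
Part (a). Triangle bound: M_tri(r) = Σ_k |c_k| r^k
  = |2|·1^0 + |2|·1^1 + |0|·1^2 + |3|·1^3
  = 2 + 2 + 0 + 3 = 7.
This bounds M(r) := max_{|z|=r} |p(z)| from above; equality holds iff all terms c_k z^k can be made to align in phase at a single z on |z|=r.
Part (b). At z = 1 (real, on the circle |z| = r):
  p(1) = (2)·1^0 + (2)·1^1 + (0)·1^2 + (3)·1^3 = 7.
  |p(1)| = 7.
Since all nonzero coefficients share the same sign, |p(1)| = 7 = M_tri(1); the triangle bound is attained at z = 1, so in fact M(r) = 7.

M_tri(1) = 7; |p(1)| = 7; equality at z=1: yes.


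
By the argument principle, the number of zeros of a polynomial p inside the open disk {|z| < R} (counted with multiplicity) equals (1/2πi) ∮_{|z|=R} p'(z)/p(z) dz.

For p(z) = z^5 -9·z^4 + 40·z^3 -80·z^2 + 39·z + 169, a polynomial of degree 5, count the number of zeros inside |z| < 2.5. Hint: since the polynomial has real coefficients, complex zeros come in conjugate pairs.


The zeros of p are: -1, (2 + 3i), (2 - 3i), (3 + 2i), (3 - 2i).
Their magnitudes are: 1, 3.606, 3.606, 3.606, 3.606.
Zeros with |z| < R = 2.5: -1.
Count = 1.
By the argument principle, (1/2πi) ∮_{|z|=R} p'(z)/p(z) dz equals exactly this count.

Number of zeros inside |z| < 2.5: 1.


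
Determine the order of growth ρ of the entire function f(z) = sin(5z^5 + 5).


Write sin(w) = (e^{iw} ± e^{−iw})/(2 or 2i), so |sin(w)| ≤ e^{|w|}. With w = 5z^5 + 5, |w| ≤ 5r^5 + 5 on |z|=r, giving M(r) ≤ e^{5r^5 + 5} and ρ ≤ 5. For the lower bound, choose z on |z|=r with 5z^5 purely imaginary of modulus 5r^5; then |sin(5z^5 + 5)| grows like e^{5r^5}/2, so ρ ≥ 5. Hence ρ = 5.
Therefore ρ = 5.

Order ρ = 5.


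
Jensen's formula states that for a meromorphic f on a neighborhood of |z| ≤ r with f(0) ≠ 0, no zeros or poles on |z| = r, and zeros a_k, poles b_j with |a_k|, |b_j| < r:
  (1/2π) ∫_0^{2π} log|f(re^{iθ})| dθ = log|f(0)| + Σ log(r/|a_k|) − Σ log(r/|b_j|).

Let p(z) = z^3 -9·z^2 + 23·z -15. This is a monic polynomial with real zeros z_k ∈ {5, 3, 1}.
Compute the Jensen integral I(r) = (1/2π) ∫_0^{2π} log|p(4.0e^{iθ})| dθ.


Zeros: 1, 3, 5; r = 4.0.
Inside |z| < r: 1, 3. Outside (|z| ≥ r): 5.
p(0) = -15, so log|p(0)| = log(15) = 2.7081.
Apply Jensen: I(r) = log|p(0)| + Σ_k log(r/|z_k|), summed over zeros inside |z| < r.
  log(r/|z_k|) for z_k = 3: log(4.0/3) = 0.2877
  log(r/|z_k|) for z_k = 1: log(4.0/1) = 1.3863
  Outside zeros (5) contribute nothing to the Jensen sum.
Sum over inside zeros: 1.6740.
I(r) = log|p(0)| + (inside sum) = 2.7081 + 1.6740 = 4.3820.
Note: since some zeros are outside |z| ≤ r, the simplified n·log(r) form does NOT apply — only the inside zeros contribute.

I(r) ≈ 4.3820.


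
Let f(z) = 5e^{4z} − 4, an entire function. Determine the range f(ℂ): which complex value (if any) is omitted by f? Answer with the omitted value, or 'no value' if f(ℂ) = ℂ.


Little Picard bounds the complement of f(ℂ) to at most one point.
e^{4z} is never zero on ℂ, so 5·e^{4z} takes every value in ℂ ∖ {0}. Adding -4 shifts the range to ℂ ∖ {-4}. Thus f omits exactly the value -4.

Omitted value: -4.


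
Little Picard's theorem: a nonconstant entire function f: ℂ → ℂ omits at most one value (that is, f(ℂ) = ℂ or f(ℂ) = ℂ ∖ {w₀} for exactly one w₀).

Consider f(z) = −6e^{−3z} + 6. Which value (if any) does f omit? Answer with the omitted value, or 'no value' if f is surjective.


Little Picard bounds the complement of f(ℂ) to at most one point.
e^{−3z} is never zero on ℂ, so -6·e^{−3z} takes every value in ℂ ∖ {0}. Adding 6 shifts the range to ℂ ∖ {6}. Thus f omits exactly the value 6.

Omitted value: 6.


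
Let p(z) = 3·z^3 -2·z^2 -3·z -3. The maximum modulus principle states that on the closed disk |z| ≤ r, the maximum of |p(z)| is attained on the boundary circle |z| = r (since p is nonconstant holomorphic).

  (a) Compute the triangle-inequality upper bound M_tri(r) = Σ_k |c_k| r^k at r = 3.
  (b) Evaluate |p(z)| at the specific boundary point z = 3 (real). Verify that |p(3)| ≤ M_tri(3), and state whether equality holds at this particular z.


Coefficients: c_0 = -3, c_1 = -3, c_2 = -2, c_3 = 3. Radius r = 3.
Part (a). Triangle bound: M_tri(r) = Σ_k |c_k| r^k
  = |-3|·3^0 + |-3|·3^1 + |-2|·3^2 + |3|·3^3
  = 3 + 9 + 18 + 81 = 111.
This bounds M(r) := max_{|z|=r} |p(z)| from above; equality holds iff all terms c_k z^k can be made to align in phase at a single z on |z|=r.
Part (b). At z = 3 (real, on the circle |z| = r):
  p(3) = (-3)·3^0 + (-3)·3^1 + (-2)·3^2 + (3)·3^3 = 51.
  |p(3)| = 51.
Check: |p(3)| = 51 ≤ 111 = M_tri(3). ✓ Equality does not hold at z = 3 (the coefficients have mixed signs, so the terms do not all align in phase there).

M_tri(3) = 111; |p(3)| = 51; equality at z=3: no.


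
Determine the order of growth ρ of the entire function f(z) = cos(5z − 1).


cos(w) is a linear combination of e^{iw} and e^{−iw} (or e^w, e^{−w} in the hyperbolic case), so |cos(w)| ≤ e^{|w|}. With w = 5z − 1, |w| ≤ 5|z| + 1 = 5r + 1 on |z| = r, giving M(r) ≤ e^{5r + 1}, so ρ ≤ 1. On a suitable ray (z = it for sin/cos; z = t for sinh/cosh, t real → ∞), |cos(5z − 1)| grows like e^{5|t|}/2, so ρ ≥ 1. Hence ρ = 1.
Therefore ρ = 1.

Order ρ = 1.


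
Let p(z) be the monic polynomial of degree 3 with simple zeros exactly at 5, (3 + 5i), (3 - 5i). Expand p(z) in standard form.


The polynomial is p(z) = ∏_{α ∈ S} (z − α), where S = {5, (3 + 5i), (3 - 5i)}.
Expanding the product yields: p(z) = z^3 -11·z^2 + 64·z -170.
Note conjugate pairs combine to real quadratics: (z − (3+5i))(z − (3−5i)) = z² − 6z + 34.
The resulting polynomial has degree 3 and real coefficients as required.

p(z) = z^3 -11·z^2 + 64·z -170.


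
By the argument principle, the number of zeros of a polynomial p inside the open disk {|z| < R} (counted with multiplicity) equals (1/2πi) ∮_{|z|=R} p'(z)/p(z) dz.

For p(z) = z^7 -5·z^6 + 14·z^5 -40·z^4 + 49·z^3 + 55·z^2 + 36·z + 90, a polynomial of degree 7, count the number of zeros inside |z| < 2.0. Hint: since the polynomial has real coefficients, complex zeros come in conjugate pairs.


The zeros of p are: (3 + 1i), (3 - 1i), (0 + 1i), (0 - 1i), (0 + 3i), (0 - 3i), -1.
Their magnitudes are: 3.162, 3.162, 1, 1, 3, 3, 1.
Zeros with |z| < R = 2.0: (0 + 1i), (0 - 1i), -1.
Count = 3.
By the argument principle, (1/2πi) ∮_{|z|=R} p'(z)/p(z) dz equals exactly this count.

Number of zeros inside |z| < 2.0: 3.


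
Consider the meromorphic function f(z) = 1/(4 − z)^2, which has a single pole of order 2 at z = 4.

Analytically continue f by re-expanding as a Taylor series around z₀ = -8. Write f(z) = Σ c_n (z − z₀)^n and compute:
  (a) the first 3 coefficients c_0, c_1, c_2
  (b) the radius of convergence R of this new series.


Let w = z − z₀, so z = z₀ + w.
Then 4 − z = 4 − (z₀ + w) = (4 − z₀) − w = 12 − w.
f(z) = 1/(12 − w)^2 = (1/(12)^2) · (1 − w/(12))^{−2}.
By the binomial series (1−u)^{−2} = Σ_{n≥0} C(n+1, 1) u^n for |u|<1, with u = w/(12):
  c_n = C(n+1, 1) / (12)^(n+2).
  c_0 = 1/(12)^2 = 1/144.
  c_1 = 2/(12)^3 = 1/864.
  c_2 = 3/(12)^4 = 1/6912.
The series is valid for |w/d| < 1, i.e. |z − z₀| < |d|.
Radius of convergence: R = |4 − z₀| = |12| = 12 (distance from z₀ to the singularity z = 4).

c_0 = 1/144, c_1 = 1/864, c_2 = 1/6912; R = 12.


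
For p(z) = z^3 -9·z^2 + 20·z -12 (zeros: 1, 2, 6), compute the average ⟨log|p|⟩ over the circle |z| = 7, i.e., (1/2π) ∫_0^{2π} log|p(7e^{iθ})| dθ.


Zeros: 1, 2, 6; r = 7.
Inside |z| < r: 1, 2, 6. Outside (|z| ≥ r): ∅.
p(0) = -12, so log|p(0)| = log(12) = 2.4849.
Apply Jensen: I(r) = log|p(0)| + Σ_k log(r/|z_k|), summed over zeros inside |z| < r.
  log(r/|z_k|) for z_k = 1: log(7/1) = 1.9459
  log(r/|z_k|) for z_k = 2: log(7/2) = 1.2528
  log(r/|z_k|) for z_k = 6: log(7/6) = 0.1542
Sum over inside zeros: 3.3528.
I(r) = log|p(0)| + (inside sum) = 2.4849 + 3.3528 = 5.8377.
Closed form (all zeros inside, monic): I(r) = n·log(r) = 3·log(7) = 5.8377. ✓

I(r) ≈ 5.8377.


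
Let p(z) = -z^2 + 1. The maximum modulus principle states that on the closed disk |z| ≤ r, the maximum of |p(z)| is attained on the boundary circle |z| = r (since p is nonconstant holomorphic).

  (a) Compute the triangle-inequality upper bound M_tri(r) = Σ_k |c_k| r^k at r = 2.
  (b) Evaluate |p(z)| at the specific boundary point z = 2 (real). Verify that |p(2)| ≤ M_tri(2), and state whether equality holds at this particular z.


Coefficients: c_0 = 1, c_1 = 0, c_2 = -1. Radius r = 2.
Part (a). Triangle bound: M_tri(r) = Σ_k |c_k| r^k
  = |1|·2^0 + |0|·2^1 + |-1|·2^2
  = 1 + 0 + 4 = 5.
This bounds M(r) := max_{|z|=r} |p(z)| from above; equality holds iff all terms c_k z^k can be made to align in phase at a single z on |z|=r.
Part (b). At z = 2 (real, on the circle |z| = r):
  p(2) = (1)·2^0 + (0)·2^1 + (-1)·2^2 = -3.
  |p(2)| = 3.
Check: |p(2)| = 3 ≤ 5 = M_tri(2). ✓ Equality does not hold at z = 2 (the coefficients have mixed signs, so the terms do not all align in phase there).

M_tri(2) = 5; |p(2)| = 3; equality at z=2: no.


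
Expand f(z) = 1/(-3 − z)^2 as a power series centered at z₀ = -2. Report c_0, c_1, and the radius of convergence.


Let w = z − z₀, so z = z₀ + w.
Then -3 − z = -3 − (z₀ + w) = (-3 − z₀) − w = -1 − w.
f(z) = 1/(-1 − w)^2 = (1/(-1)^2) · (1 − w/(-1))^{−2}.
By the binomial series (1−u)^{−2} = Σ_{n≥0} C(n+1, 1) u^n for |u|<1, with u = w/(-1):
  c_n = C(n+1, 1) / (-1)^(n+2).
  c_0 = 1/(-1)^2 = 1.
  c_1 = 2/(-1)^3 = -2.
The series is valid for |w/d| < 1, i.e. |z − z₀| < |d|.
Radius of convergence: R = |-3 − z₀| = |-1| = 1 (distance from z₀ to the singularity z = -3).

c_0 = 1, c_1 = -2; R = 1.


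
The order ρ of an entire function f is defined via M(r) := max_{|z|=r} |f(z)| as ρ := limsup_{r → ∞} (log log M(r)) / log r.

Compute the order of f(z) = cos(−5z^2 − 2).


Write cos(w) = (e^{iw} ± e^{−iw})/(2 or 2i), so |cos(w)| ≤ e^{|w|}. With w = −5z^2 − 2, |w| ≤ 5r^2 + 2 on |z|=r, giving M(r) ≤ e^{5r^2 + 2} and ρ ≤ 2. For the lower bound, choose z on |z|=r with -5z^2 purely imaginary of modulus 5r^2; then |cos(−5z^2 − 2)| grows like e^{5r^2}/2, so ρ ≥ 2. Hence ρ = 2.
Therefore ρ = 2.

Order ρ = 2.


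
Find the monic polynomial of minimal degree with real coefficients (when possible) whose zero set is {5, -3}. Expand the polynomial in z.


The polynomial is p(z) = ∏_{α ∈ S} (z − α), where S = {5, -3}.
Expanding the product yields: p(z) = z^2 -2·z -15.
The resulting polynomial has degree 2 and real coefficients as required.

p(z) = z^2 -2·z -15.


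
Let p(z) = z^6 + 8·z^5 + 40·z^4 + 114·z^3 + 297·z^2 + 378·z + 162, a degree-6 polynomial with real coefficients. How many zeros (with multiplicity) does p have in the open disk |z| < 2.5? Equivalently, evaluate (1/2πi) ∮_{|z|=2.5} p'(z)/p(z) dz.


The zeros of p are: -1, (0 + 3i), (0 - 3i), -1, (-3 + 3i), (-3 - 3i).
Their magnitudes are: 1, 3, 3, 1, 4.243, 4.243.
Zeros with |z| < R = 2.5: -1, -1.
Count = 2.
By the argument principle, (1/2πi) ∮_{|z|=R} p'(z)/p(z) dz equals exactly this count.

Number of zeros inside |z| < 2.5: 2.


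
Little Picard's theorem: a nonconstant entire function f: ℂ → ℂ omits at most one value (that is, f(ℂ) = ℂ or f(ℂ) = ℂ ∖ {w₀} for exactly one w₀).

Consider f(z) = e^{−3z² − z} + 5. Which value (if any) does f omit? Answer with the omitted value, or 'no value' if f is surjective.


Little Picard bounds the complement of f(ℂ) to at most one point.
The exponent g(z) = −3z² − z is a nonconstant polynomial, hence surjective onto ℂ. So e^{g(z)} takes every value in {e^w : w ∈ ℂ} = ℂ ∖ {0}. Adding 5 shifts the range to ℂ ∖ {5}. f omits exactly 5.

Omitted value: 5.


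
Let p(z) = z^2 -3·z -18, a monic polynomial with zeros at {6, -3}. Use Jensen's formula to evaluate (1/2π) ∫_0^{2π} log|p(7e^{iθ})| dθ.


Zeros: -3, 6; r = 7.
Inside |z| < r: -3, 6. Outside (|z| ≥ r): ∅.
p(0) = -18, so log|p(0)| = log(18) = 2.8904.
Apply Jensen: I(r) = log|p(0)| + Σ_k log(r/|z_k|), summed over zeros inside |z| < r.
  log(r/|z_k|) for z_k = 6: log(7/6) = 0.1542
  log(r/|z_k|) for z_k = -3: log(7/3) = 0.8473
Sum over inside zeros: 1.0014.
I(r) = log|p(0)| + (inside sum) = 2.8904 + 1.0014 = 3.8918.
Closed form (all zeros inside, monic): I(r) = n·log(r) = 2·log(7) = 3.8918. ✓

I(r) ≈ 3.8918.


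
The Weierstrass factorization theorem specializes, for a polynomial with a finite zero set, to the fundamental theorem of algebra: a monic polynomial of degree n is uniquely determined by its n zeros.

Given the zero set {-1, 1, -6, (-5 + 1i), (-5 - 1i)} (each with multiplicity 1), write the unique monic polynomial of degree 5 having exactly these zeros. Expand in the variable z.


The polynomial is p(z) = ∏_{α ∈ S} (z − α), where S = {-1, 1, -6, (-5 + 1i), (-5 - 1i)}.
Expanding the product yields: p(z) = z^5 + 16·z^4 + 85·z^3 + 140·z^2 -86·z -156.
Note conjugate pairs combine to real quadratics: (z − (-5+1i))(z − (-5−1i)) = z² + 10z + 26.
The resulting polynomial has degree 5 and real coefficients as required.

p(z) = z^5 + 16·z^4 + 85·z^3 + 140·z^2 -86·z -156.


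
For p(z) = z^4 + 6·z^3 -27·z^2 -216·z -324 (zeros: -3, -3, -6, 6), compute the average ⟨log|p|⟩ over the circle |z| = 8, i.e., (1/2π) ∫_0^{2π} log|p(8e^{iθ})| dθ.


Zeros: -6, -3, -3, 6; r = 8.
Inside |z| < r: -6, -3, -3, 6. Outside (|z| ≥ r): ∅.
p(0) = -324, so log|p(0)| = log(324) = 5.7807.
Apply Jensen: I(r) = log|p(0)| + Σ_k log(r/|z_k|), summed over zeros inside |z| < r.
  log(r/|z_k|) for z_k = -3: log(8/3) = 0.9808
  log(r/|z_k|) for z_k = -3: log(8/3) = 0.9808
  log(r/|z_k|) for z_k = -6: log(8/6) = 0.2877
  log(r/|z_k|) for z_k = 6: log(8/6) = 0.2877
Sum over inside zeros: 2.5370.
I(r) = log|p(0)| + (inside sum) = 5.7807 + 2.5370 = 8.3178.
Closed form (all zeros inside, monic): I(r) = n·log(r) = 4·log(8) = 8.3178. ✓

I(r) ≈ 8.3178.


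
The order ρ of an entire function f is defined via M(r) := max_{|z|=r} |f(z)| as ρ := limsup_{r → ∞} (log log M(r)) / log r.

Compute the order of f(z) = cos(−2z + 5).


cos(w) is a linear combination of e^{iw} and e^{−iw} (or e^w, e^{−w} in the hyperbolic case), so |cos(w)| ≤ e^{|w|}. With w = −2z + 5, |w| ≤ 2|z| + 5 = 2r + 5 on |z| = r, giving M(r) ≤ e^{2r + 5}, so ρ ≤ 1. On a suitable ray (z = it for sin/cos; z = t for sinh/cosh, t real → ∞), |cos(−2z + 5)| grows like e^{2|t|}/2, so ρ ≥ 1. Hence ρ = 1.
Therefore ρ = 1.

Order ρ = 1.


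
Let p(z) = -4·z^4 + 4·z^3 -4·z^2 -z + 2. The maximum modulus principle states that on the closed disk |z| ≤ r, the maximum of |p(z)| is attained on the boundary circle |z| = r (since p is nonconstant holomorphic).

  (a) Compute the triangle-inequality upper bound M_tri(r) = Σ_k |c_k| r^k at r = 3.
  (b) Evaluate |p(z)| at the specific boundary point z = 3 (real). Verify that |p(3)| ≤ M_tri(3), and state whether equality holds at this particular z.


Coefficients: c_0 = 2, c_1 = -1, c_2 = -4, c_3 = 4, c_4 = -4. Radius r = 3.
Part (a). Triangle bound: M_tri(r) = Σ_k |c_k| r^k
  = |2|·3^0 + |-1|·3^1 + |-4|·3^2 + |4|·3^3 + |-4|·3^4
  = 2 + 3 + 36 + 108 + 324 = 473.
This bounds M(r) := max_{|z|=r} |p(z)| from above; equality holds iff all terms c_k z^k can be made to align in phase at a single z on |z|=r.
Part (b). At z = 3 (real, on the circle |z| = r):
  p(3) = (2)·3^0 + (-1)·3^1 + (-4)·3^2 + (4)·3^3 + (-4)·3^4 = -253.
  |p(3)| = 253.
Check: |p(3)| = 253 ≤ 473 = M_tri(3). ✓ Equality does not hold at z = 3 (the coefficients have mixed signs, so the terms do not all align in phase there).

M_tri(3) = 473; |p(3)| = 253; equality at z=3: no.


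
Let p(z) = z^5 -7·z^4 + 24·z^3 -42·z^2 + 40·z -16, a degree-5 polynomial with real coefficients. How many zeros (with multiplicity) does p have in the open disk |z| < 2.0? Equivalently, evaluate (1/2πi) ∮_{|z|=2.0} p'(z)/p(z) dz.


The zeros of p are: (1 + 1i), (1 - 1i), (2 + 2i), (2 - 2i), 1.
Their magnitudes are: 1.414, 1.414, 2.828, 2.828, 1.
Zeros with |z| < R = 2.0: (1 + 1i), (1 - 1i), 1.
Count = 3.
By the argument principle, (1/2πi) ∮_{|z|=R} p'(z)/p(z) dz equals exactly this count.

Number of zeros inside |z| < 2.0: 3.


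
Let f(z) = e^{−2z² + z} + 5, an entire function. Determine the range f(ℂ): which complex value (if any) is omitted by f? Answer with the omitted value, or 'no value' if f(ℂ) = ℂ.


Little Picard bounds the complement of f(ℂ) to at most one point.
The exponent g(z) = −2z² + z is a nonconstant polynomial, hence surjective onto ℂ. So e^{g(z)} takes every value in {e^w : w ∈ ℂ} = ℂ ∖ {0}. Adding 5 shifts the range to ℂ ∖ {5}. f omits exactly 5.

Omitted value: 5.


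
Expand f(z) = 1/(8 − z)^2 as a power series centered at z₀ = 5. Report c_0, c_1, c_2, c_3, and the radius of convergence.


Let w = z − z₀, so z = z₀ + w.
Then 8 − z = 8 − (z₀ + w) = (8 − z₀) − w = 3 − w.
f(z) = 1/(3 − w)^2 = (1/(3)^2) · (1 − w/(3))^{−2}.
By the binomial series (1−u)^{−2} = Σ_{n≥0} C(n+1, 1) u^n for |u|<1, with u = w/(3):
  c_n = C(n+1, 1) / (3)^(n+2).
  c_0 = 1/(3)^2 = 1/9.
  c_1 = 2/(3)^3 = 2/27.
  c_2 = 3/(3)^4 = 1/27.
  c_3 = 4/(3)^5 = 4/243.
The series is valid for |w/d| < 1, i.e. |z − z₀| < |d|.
Radius of convergence: R = |8 − z₀| = |3| = 3 (distance from z₀ to the singularity z = 8).

c_0 = 1/9, c_1 = 2/27, c_2 = 1/27, c_3 = 4/243; R = 3.


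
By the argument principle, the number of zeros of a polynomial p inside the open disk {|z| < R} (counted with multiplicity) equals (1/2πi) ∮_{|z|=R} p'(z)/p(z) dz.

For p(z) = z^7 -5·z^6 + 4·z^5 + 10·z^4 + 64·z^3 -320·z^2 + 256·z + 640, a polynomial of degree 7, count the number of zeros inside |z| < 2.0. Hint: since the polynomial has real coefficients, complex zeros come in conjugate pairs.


The zeros of p are: (2 + 2i), (2 - 2i), (3 + 1i), (3 - 1i), (-2 + 2i), (-2 - 2i), -1.
Their magnitudes are: 2.828, 2.828, 3.162, 3.162, 2.828, 2.828, 1.
Zeros with |z| < R = 2.0: -1.
Count = 1.
By the argument principle, (1/2πi) ∮_{|z|=R} p'(z)/p(z) dz equals exactly this count.

Number of zeros inside |z| < 2.0: 1.


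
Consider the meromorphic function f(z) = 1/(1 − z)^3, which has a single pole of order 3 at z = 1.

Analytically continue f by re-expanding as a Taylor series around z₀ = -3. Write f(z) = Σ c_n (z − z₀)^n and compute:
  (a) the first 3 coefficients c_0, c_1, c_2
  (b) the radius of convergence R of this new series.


Let w = z − z₀, so z = z₀ + w.
Then 1 − z = 1 − (z₀ + w) = (1 − z₀) − w = 4 − w.
f(z) = 1/(4 − w)^3 = (1/(4)^3) · (1 − w/(4))^{−3}.
By the binomial series (1−u)^{−3} = Σ_{n≥0} C(n+2, 2) u^n for |u|<1, with u = w/(4):
  c_n = C(n+2, 2) / (4)^(n+3).
  c_0 = 1/(4)^3 = 1/64.
  c_1 = 3/(4)^4 = 3/256.
  c_2 = 6/(4)^5 = 3/512.
The series is valid for |w/d| < 1, i.e. |z − z₀| < |d|.
Radius of convergence: R = |1 − z₀| = |4| = 4 (distance from z₀ to the singularity z = 1).

c_0 = 1/64, c_1 = 3/256, c_2 = 3/512; R = 4.


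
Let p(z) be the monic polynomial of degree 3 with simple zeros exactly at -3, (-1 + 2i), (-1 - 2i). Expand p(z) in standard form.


The polynomial is p(z) = ∏_{α ∈ S} (z − α), where S = {-3, (-1 + 2i), (-1 - 2i)}.
Expanding the product yields: p(z) = z^3 + 5·z^2 + 11·z + 15.
Note conjugate pairs combine to real quadratics: (z − (-1+2i))(z − (-1−2i)) = z² + 2z + 5.
The resulting polynomial has degree 3 and real coefficients as required.

p(z) = z^3 + 5·z^2 + 11·z + 15.


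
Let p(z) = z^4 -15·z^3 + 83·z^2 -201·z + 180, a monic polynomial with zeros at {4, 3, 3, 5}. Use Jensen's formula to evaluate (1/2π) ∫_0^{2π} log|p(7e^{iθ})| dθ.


Zeros: 3, 3, 4, 5; r = 7.
Inside |z| < r: 3, 3, 4, 5. Outside (|z| ≥ r): ∅.
p(0) = 180, so log|p(0)| = log(180) = 5.1930.
Apply Jensen: I(r) = log|p(0)| + Σ_k log(r/|z_k|), summed over zeros inside |z| < r.
  log(r/|z_k|) for z_k = 4: log(7/4) = 0.5596
  log(r/|z_k|) for z_k = 3: log(7/3) = 0.8473
  log(r/|z_k|) for z_k = 3: log(7/3) = 0.8473
  log(r/|z_k|) for z_k = 5: log(7/5) = 0.3365
Sum over inside zeros: 2.5907.
I(r) = log|p(0)| + (inside sum) = 5.1930 + 2.5907 = 7.7836.
Closed form (all zeros inside, monic): I(r) = n·log(r) = 4·log(7) = 7.7836. ✓

I(r) ≈ 7.7836.


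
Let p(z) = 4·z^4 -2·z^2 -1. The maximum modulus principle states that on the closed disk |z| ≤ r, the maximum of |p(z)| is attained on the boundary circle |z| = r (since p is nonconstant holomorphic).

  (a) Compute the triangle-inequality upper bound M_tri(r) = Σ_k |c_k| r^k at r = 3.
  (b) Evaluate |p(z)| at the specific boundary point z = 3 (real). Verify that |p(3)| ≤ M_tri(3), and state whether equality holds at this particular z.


Coefficients: c_0 = -1, c_1 = 0, c_2 = -2, c_3 = 0, c_4 = 4. Radius r = 3.
Part (a). Triangle bound: M_tri(r) = Σ_k |c_k| r^k
  = |-1|·3^0 + |0|·3^1 + |-2|·3^2 + |0|·3^3 + |4|·3^4
  = 1 + 0 + 18 + 0 + 324 = 343.
This bounds M(r) := max_{|z|=r} |p(z)| from above; equality holds iff all terms c_k z^k can be made to align in phase at a single z on |z|=r.
Part (b). At z = 3 (real, on the circle |z| = r):
  p(3) = (-1)·3^0 + (0)·3^1 + (-2)·3^2 + (0)·3^3 + (4)·3^4 = 305.
  |p(3)| = 305.
Check: |p(3)| = 305 ≤ 343 = M_tri(3). ✓ Equality does not hold at z = 3 (the coefficients have mixed signs, so the terms do not all align in phase there).

M_tri(3) = 343; |p(3)| = 305; equality at z=3: no.


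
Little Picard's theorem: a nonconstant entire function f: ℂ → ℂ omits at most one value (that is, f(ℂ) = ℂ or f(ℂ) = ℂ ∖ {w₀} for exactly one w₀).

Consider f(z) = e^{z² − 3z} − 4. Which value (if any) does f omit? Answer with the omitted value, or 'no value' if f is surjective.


Little Picard bounds the complement of f(ℂ) to at most one point.
The exponent g(z) = z² − 3z is a nonconstant polynomial, hence surjective onto ℂ. So e^{g(z)} takes every value in {e^w : w ∈ ℂ} = ℂ ∖ {0}. Adding -4 shifts the range to ℂ ∖ {-4}. f omits exactly -4.

Omitted value: -4.


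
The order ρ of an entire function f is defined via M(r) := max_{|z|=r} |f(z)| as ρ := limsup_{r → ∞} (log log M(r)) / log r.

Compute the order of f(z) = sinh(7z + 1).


sinh(w) is a linear combination of e^{iw} and e^{−iw} (or e^w, e^{−w} in the hyperbolic case), so |sinh(w)| ≤ e^{|w|}. With w = 7z + 1, |w| ≤ 7|z| + 1 = 7r + 1 on |z| = r, giving M(r) ≤ e^{7r + 1}, so ρ ≤ 1. On a suitable ray (z = it for sin/cos; z = t for sinh/cosh, t real → ∞), |sinh(7z + 1)| grows like e^{7|t|}/2, so ρ ≥ 1. Hence ρ = 1.
Therefore ρ = 1.

Order ρ = 1.
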